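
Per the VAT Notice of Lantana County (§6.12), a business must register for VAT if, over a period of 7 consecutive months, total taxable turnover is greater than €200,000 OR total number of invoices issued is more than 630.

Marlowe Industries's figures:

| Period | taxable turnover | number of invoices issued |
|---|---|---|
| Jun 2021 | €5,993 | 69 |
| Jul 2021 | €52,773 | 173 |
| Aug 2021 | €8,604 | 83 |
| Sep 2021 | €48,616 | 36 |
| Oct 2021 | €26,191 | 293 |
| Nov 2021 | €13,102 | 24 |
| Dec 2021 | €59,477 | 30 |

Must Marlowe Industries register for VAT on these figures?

Yes

Total taxable turnover: €5,993 + €52,773 + €8,604 + €48,616 + €26,191 + €13,102 + €59,477 = €214,756 (> €200,000).
Total number of invoices issued: 69 + 173 + 83 + 36 + 293 + 24 + 30 = 708 (> 630).
The test is 'or': at least one threshold is exceeded.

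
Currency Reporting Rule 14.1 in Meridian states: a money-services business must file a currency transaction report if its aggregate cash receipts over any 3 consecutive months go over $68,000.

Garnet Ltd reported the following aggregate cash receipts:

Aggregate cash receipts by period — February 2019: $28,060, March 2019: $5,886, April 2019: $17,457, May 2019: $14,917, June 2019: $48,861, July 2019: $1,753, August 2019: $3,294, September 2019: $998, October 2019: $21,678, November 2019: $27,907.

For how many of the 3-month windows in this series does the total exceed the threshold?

1

February 2019–April 2019: $28,060 + $5,886 + $17,457 = $51,403 (under)
March 2019–May 2019: $5,886 + $17,457 + $14,917 = $38,260 (under)
April 2019–June 2019: $17,457 + $14,917 + $48,861 = $81,235 (over)
May 2019–July 2019: $14,917 + $48,861 + $1,753 = $65,531 (under)
June 2019–August 2019: $48,861 + $1,753 + $3,294 = $53,908 (under)
July 2019–September 2019: $1,753 + $3,294 + $998 = $6,045 (under)
August 2019–October 2019: $3,294 + $998 + $21,678 = $25,970 (under)
September 2019–November 2019: $998 + $21,678 + $27,907 = $50,583 (under)
1 window exceeds the threshold.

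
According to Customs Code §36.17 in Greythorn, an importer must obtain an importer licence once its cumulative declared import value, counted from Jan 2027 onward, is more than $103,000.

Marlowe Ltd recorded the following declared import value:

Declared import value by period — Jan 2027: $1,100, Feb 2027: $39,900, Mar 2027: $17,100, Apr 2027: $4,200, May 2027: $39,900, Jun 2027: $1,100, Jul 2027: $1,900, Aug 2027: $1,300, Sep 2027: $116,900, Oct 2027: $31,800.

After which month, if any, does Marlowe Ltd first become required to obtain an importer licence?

Jun 2027

Through Jan 2027: $1,100
Through Feb 2027: $41,000
Through Mar 2027: $58,100
Through Apr 2027: $62,300
Through May 2027: $102,200
Through Jun 2027: $103,300 ← exceeds threshold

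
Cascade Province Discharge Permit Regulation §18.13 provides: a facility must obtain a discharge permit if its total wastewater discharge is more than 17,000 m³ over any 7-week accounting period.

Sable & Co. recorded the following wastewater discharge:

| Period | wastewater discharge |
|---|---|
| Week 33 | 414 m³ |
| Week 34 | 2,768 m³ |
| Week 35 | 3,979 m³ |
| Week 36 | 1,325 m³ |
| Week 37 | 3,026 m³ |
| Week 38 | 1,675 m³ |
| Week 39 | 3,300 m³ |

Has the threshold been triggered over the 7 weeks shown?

No

Total wastewater discharge: 414 m³ + 2,768 m³ + 3,979 m³ + 1,325 m³ + 3,026 m³ + 1,675 m³ + 3,300 m³ = 16,487 m³.
16,487 m³ ≤ 17,000 m³, so the threshold is not exceeded.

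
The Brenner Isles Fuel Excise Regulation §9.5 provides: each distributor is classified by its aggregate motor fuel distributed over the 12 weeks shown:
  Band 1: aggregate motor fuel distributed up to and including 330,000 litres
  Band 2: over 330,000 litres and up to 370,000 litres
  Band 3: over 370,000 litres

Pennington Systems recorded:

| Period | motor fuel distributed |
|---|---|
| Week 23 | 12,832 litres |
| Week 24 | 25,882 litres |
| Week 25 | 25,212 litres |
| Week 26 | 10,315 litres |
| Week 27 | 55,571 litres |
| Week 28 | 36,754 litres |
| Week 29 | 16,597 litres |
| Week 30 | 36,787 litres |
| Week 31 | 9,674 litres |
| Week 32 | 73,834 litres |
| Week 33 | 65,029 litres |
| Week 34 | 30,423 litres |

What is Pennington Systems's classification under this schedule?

Aggregate motor fuel distributed: 12,832 litres + 25,882 litres + 25,212 litres + 10,315 litres + 55,571 litres + 36,754 litres + 16,597 litres + 36,787 litres + 9,674 litres + 73,834 litres + 65,029 litres + 30,423 litres = 398,910 litres.
398,910 litres > 370,000 litres, so Band 3 applies.

Band 3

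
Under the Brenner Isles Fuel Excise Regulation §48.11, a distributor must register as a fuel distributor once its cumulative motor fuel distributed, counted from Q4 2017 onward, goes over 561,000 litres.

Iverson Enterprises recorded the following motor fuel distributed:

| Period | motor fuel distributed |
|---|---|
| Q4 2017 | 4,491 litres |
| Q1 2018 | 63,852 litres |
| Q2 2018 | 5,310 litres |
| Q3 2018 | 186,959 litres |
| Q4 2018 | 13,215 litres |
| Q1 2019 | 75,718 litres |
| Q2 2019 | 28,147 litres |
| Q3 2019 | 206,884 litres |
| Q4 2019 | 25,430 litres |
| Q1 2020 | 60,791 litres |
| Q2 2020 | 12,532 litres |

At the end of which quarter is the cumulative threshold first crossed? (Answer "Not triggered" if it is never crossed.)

Through Q4 2017: 4,491 litres
Through Q1 2018: 68,343 litres
Through Q2 2018: 73,653 litres
Through Q3 2018: 260,612 litres
Through Q4 2018: 273,827 litres
Through Q1 2019: 349,545 litres
Through Q2 2019: 377,692 litres
Through Q3 2019: 584,576 litres ← exceeds threshold

Q3 2019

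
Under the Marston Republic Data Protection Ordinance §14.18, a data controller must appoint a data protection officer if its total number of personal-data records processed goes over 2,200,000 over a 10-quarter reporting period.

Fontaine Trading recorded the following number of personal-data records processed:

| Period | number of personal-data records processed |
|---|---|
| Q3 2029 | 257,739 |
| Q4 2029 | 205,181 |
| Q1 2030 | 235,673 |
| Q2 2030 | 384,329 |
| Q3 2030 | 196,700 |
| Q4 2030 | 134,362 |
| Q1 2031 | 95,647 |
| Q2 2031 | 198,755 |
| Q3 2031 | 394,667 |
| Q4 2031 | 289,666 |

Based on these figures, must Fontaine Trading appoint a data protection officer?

Total number of personal-data records processed: 257,739 + 205,181 + 235,673 + 384,329 + 196,700 + 134,362 + 95,647 + 198,755 + 394,667 + 289,666 = 2,392,719.
2,392,719 > 2,200,000, so the threshold is exceeded.

Yes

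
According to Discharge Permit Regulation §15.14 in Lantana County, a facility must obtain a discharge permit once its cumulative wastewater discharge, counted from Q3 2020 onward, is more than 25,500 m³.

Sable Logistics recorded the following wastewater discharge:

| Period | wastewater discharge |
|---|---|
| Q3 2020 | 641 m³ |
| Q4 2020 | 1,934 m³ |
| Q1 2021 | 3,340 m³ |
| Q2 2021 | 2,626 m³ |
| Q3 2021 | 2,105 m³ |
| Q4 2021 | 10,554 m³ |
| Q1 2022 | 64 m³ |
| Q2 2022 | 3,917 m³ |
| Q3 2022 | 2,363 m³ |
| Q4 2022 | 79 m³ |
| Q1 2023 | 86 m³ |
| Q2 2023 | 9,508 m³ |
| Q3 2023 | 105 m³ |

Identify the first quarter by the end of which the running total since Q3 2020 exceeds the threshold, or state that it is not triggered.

Q3 2022

Through Q3 2020: 641 m³
Through Q4 2020: 2,575 m³
Through Q1 2021: 5,915 m³
Through Q2 2021: 8,541 m³
Through Q3 2021: 10,646 m³
Through Q4 2021: 21,200 m³
Through Q1 2022: 21,264 m³
Through Q2 2022: 25,181 m³
Through Q3 2022: 27,544 m³ ← exceeds threshold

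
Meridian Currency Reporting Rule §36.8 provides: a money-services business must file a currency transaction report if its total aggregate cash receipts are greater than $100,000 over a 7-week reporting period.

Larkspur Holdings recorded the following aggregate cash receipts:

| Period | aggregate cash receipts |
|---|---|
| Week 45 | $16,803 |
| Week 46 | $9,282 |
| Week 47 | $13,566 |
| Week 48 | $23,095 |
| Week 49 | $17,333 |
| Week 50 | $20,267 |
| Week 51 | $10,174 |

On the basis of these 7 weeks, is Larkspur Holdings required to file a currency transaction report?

Total aggregate cash receipts: $16,803 + $9,282 + $13,566 + $23,095 + $17,333 + $20,267 + $10,174 = $110,520.
$110,520 > $100,000, so the threshold is exceeded.

Yes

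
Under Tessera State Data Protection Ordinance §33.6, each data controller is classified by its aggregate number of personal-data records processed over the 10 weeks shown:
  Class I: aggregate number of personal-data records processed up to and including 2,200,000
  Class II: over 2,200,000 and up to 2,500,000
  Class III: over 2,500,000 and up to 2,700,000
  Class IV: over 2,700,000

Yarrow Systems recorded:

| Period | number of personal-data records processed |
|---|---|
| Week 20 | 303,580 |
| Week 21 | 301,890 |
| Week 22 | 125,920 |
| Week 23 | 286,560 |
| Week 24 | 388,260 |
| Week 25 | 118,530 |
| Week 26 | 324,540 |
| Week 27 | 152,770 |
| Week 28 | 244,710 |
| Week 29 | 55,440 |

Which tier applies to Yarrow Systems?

Class II

Aggregate number of personal-data records processed: 303,580 + 301,890 + 125,920 + 286,560 + 388,260 + 118,530 + 324,540 + 152,770 + 244,710 + 55,440 = 2,302,200.
2,200,000 < 2,302,200 ≤ 2,500,000, so Class II applies.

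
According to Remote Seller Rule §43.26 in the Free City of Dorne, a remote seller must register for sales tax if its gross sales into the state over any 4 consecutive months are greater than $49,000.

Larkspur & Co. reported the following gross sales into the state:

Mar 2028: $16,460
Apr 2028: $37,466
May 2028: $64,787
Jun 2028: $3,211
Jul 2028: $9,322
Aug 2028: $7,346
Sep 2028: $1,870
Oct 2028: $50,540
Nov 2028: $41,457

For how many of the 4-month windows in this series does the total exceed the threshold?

5

Mar 2028–Jun 2028: $16,460 + $37,466 + $64,787 + $3,211 = $121,924 (over)
Apr 2028–Jul 2028: $37,466 + $64,787 + $3,211 + $9,322 = $114,786 (over)
May 2028–Aug 2028: $64,787 + $3,211 + $9,322 + $7,346 = $84,666 (over)
Jun 2028–Sep 2028: $3,211 + $9,322 + $7,346 + $1,870 = $21,749 (under)
Jul 2028–Oct 2028: $9,322 + $7,346 + $1,870 + $50,540 = $69,078 (over)
Aug 2028–Nov 2028: $7,346 + $1,870 + $50,540 + $41,457 = $101,213 (over)
5 windows exceed the threshold.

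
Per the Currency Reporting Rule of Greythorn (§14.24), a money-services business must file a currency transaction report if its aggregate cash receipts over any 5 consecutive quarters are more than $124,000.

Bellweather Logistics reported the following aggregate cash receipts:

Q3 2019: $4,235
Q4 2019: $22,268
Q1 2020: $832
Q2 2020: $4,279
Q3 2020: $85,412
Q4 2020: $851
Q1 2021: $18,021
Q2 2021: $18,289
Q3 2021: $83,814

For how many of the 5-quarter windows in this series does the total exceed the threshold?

2

Q3 2019–Q3 2020: $4,235 + $22,268 + $832 + $4,279 + $85,412 = $117,026 (under)
Q4 2019–Q4 2020: $22,268 + $832 + $4,279 + $85,412 + $851 = $113,642 (under)
Q1 2020–Q1 2021: $832 + $4,279 + $85,412 + $851 + $18,021 = $109,395 (under)
Q2 2020–Q2 2021: $4,279 + $85,412 + $851 + $18,021 + $18,289 = $126,852 (over)
Q3 2020–Q3 2021: $85,412 + $851 + $18,021 + $18,289 + $83,814 = $206,387 (over)
2 windows exceed the threshold.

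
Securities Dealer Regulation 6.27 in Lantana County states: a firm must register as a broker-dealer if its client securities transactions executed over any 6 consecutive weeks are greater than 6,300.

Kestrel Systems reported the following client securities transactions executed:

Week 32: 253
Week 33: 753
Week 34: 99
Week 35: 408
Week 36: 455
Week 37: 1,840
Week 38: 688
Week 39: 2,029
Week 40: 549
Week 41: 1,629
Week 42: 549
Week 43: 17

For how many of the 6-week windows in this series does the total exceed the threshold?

Week 32–Week 37: 253 + 753 + 99 + 408 + 455 + 1,840 = 3,808 (under)
Week 33–Week 38: 753 + 99 + 408 + 455 + 1,840 + 688 = 4,243 (under)
Week 34–Week 39: 99 + 408 + 455 + 1,840 + 688 + 2,029 = 5,519 (under)
Week 35–Week 40: 408 + 455 + 1,840 + 688 + 2,029 + 549 = 5,969 (under)
Week 36–Week 41: 455 + 1,840 + 688 + 2,029 + 549 + 1,629 = 7,190 (over)
Week 37–Week 42: 1,840 + 688 + 2,029 + 549 + 1,629 + 549 = 7,284 (over)
Week 38–Week 43: 688 + 2,029 + 549 + 1,629 + 549 + 17 = 5,461 (under)
2 windows exceed the threshold.

2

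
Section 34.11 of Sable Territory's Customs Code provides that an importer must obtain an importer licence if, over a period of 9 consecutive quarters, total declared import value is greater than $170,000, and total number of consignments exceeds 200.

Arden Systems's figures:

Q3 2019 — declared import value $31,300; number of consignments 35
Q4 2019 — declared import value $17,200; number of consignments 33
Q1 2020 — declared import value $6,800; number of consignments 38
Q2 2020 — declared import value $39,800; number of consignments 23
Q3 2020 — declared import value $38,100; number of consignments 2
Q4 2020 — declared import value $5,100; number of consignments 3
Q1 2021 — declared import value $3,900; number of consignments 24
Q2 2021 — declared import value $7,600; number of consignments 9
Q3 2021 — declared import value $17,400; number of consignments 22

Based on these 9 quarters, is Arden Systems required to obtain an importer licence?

Total declared import value: $31,300 + $17,200 + $6,800 + $39,800 + $38,100 + $5,100 + $3,900 + $7,600 + $17,400 = $167,200 (≤ $170,000).
Total number of consignments: 35 + 33 + 38 + 23 + 2 + 3 + 24 + 9 + 22 = 189 (≤ 200).
The test is 'and': the rule requires both, and at least one is not exceeded.

No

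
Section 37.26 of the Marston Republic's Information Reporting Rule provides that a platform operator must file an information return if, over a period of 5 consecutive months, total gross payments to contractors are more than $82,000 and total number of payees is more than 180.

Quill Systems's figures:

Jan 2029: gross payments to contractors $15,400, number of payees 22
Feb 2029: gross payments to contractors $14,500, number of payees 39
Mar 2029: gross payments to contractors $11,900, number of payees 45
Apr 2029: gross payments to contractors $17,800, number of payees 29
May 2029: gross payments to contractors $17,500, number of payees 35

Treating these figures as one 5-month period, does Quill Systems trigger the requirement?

Total gross payments to contractors: $15,400 + $14,500 + $11,900 + $17,800 + $17,500 = $77,100 (≤ $82,000).
Total number of payees: 22 + 39 + 45 + 29 + 35 = 170 (≤ 180).
The test is 'and': the rule requires both, and at least one is not exceeded.

No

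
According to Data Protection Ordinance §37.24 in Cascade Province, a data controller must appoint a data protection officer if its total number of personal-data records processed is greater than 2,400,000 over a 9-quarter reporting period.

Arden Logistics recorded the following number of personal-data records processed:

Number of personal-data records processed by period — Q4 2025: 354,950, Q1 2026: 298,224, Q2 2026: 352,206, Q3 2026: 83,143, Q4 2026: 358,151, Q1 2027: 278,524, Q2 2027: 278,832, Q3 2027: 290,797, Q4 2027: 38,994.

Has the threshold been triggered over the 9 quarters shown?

Total number of personal-data records processed: 354,950 + 298,224 + 352,206 + 83,143 + 358,151 + 278,524 + 278,832 + 290,797 + 38,994 = 2,333,821.
2,333,821 ≤ 2,400,000, so the threshold is not exceeded.

No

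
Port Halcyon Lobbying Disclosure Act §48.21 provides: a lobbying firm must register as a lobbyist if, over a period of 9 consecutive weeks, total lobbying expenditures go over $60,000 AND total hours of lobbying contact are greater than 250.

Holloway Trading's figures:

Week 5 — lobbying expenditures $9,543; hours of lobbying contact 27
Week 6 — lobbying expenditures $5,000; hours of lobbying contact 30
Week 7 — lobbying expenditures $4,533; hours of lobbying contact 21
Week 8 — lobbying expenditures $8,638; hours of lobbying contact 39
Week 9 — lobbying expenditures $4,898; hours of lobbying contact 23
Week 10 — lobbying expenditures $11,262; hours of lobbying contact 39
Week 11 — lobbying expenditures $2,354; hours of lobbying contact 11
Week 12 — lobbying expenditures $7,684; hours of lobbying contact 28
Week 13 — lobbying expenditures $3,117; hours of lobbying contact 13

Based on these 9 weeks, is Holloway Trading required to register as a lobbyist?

No

Total lobbying expenditures: $9,543 + $5,000 + $4,533 + $8,638 + $4,898 + $11,262 + $2,354 + $7,684 + $3,117 = $57,029 (≤ $60,000).
Total hours of lobbying contact: 27 + 30 + 21 + 39 + 23 + 39 + 11 + 28 + 13 = 231 (≤ 250).
The test is 'and': the rule requires both, and at least one is not exceeded.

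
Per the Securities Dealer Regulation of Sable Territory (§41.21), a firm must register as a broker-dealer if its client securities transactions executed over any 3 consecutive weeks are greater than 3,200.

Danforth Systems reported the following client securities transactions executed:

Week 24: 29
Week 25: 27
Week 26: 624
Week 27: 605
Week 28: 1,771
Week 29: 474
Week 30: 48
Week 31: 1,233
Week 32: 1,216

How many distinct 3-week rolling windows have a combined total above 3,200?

0

Week 24–Week 26: 29 + 27 + 624 = 680 (under)
Week 25–Week 27: 27 + 624 + 605 = 1,256 (under)
Week 26–Week 28: 624 + 605 + 1,771 = 3,000 (under)
Week 27–Week 29: 605 + 1,771 + 474 = 2,850 (under)
Week 28–Week 30: 1,771 + 474 + 48 = 2,293 (under)
Week 29–Week 31: 474 + 48 + 1,233 = 1,755 (under)
Week 30–Week 32: 48 + 1,233 + 1,216 = 2,497 (under)
0 windows exceed the threshold.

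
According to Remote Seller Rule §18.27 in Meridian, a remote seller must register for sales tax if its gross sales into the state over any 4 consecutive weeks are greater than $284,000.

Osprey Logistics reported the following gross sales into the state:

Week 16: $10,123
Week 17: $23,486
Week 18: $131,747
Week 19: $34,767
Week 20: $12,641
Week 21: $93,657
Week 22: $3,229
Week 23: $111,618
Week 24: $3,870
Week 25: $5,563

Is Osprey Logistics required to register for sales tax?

Week 16–Week 19: $10,123 + $23,486 + $131,747 + $34,767 = $200,123 (under)
Week 17–Week 20: $23,486 + $131,747 + $34,767 + $12,641 = $202,641 (under)
Week 18–Week 21: $131,747 + $34,767 + $12,641 + $93,657 = $272,812 (under)
Week 19–Week 22: $34,767 + $12,641 + $93,657 + $3,229 = $144,294 (under)
Week 20–Week 23: $12,641 + $93,657 + $3,229 + $111,618 = $221,145 (under)
Week 21–Week 24: $93,657 + $3,229 + $111,618 + $3,870 = $212,374 (under)
Week 22–Week 25: $3,229 + $111,618 + $3,870 + $5,563 = $124,280 (under)
No window exceeds $284,000.

No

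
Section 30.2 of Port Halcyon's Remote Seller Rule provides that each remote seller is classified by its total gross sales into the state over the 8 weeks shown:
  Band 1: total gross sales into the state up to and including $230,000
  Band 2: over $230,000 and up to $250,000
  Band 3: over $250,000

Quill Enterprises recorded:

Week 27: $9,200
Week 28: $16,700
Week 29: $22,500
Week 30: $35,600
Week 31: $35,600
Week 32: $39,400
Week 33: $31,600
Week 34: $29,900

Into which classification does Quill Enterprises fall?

Total gross sales into the state: $9,200 + $16,700 + $22,500 + $35,600 + $35,600 + $39,400 + $31,600 + $29,900 = $220,500.
$220,500 ≤ $230,000, so Band 1 applies.

Band 1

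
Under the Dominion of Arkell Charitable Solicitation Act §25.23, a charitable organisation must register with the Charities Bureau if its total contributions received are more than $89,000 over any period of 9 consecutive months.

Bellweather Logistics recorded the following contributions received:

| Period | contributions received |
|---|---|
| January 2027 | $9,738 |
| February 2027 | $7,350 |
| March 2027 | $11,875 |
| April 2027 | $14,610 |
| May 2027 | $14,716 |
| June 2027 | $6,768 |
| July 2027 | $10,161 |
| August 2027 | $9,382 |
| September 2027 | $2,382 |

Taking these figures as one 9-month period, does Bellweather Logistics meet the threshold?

No

Total contributions received: $9,738 + $7,350 + $11,875 + $14,610 + $14,716 + $6,768 + $10,161 + $9,382 + $2,382 = $86,982.
$86,982 ≤ $89,000, so the threshold is not exceeded.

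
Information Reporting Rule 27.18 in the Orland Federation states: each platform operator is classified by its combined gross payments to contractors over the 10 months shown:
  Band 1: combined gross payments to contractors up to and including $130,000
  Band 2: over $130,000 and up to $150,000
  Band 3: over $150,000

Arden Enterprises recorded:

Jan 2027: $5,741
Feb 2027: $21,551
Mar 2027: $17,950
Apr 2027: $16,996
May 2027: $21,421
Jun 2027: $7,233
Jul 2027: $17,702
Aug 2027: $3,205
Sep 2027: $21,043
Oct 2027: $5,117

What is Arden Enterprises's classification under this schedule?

Combined gross payments to contractors: $5,741 + $21,551 + $17,950 + $16,996 + $21,421 + $7,233 + $17,702 + $3,205 + $21,043 + $5,117 = $137,959.
$130,000 < $137,959 ≤ $150,000, so Band 2 applies.

Band 2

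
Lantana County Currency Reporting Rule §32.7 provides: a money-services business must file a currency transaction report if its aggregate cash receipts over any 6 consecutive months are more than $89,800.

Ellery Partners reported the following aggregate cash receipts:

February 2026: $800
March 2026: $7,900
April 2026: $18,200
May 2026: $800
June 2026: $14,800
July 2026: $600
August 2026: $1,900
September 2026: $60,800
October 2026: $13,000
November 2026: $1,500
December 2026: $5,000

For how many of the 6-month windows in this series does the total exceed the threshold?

February 2026–July 2026: $800 + $7,900 + $18,200 + $800 + $14,800 + $600 = $43,100 (under)
March 2026–August 2026: $7,900 + $18,200 + $800 + $14,800 + $600 + $1,900 = $44,200 (under)
April 2026–September 2026: $18,200 + $800 + $14,800 + $600 + $1,900 + $60,800 = $97,100 (over)
May 2026–October 2026: $800 + $14,800 + $600 + $1,900 + $60,800 + $13,000 = $91,900 (over)
June 2026–November 2026: $14,800 + $600 + $1,900 + $60,800 + $13,000 + $1,500 = $92,600 (over)
July 2026–December 2026: $600 + $1,900 + $60,800 + $13,000 + $1,500 + $5,000 = $82,800 (under)
3 windows exceed the threshold.

3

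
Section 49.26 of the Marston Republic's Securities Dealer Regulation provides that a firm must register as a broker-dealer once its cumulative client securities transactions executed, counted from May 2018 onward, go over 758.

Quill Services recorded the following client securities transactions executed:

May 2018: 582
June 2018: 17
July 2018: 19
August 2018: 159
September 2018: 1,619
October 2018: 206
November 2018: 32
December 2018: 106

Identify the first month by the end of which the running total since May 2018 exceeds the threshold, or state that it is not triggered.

Through May 2018: 582
Through June 2018: 599
Through July 2018: 618
Through August 2018: 777 ← exceeds threshold

August 2018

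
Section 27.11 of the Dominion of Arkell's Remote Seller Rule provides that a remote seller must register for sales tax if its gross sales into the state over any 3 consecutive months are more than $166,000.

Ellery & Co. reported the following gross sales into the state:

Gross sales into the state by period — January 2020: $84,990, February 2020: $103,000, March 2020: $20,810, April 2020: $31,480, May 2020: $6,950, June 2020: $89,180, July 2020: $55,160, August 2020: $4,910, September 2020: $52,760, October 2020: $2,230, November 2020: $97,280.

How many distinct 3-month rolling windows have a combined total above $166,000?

January 2020–March 2020: $84,990 + $103,000 + $20,810 = $208,800 (over)
February 2020–April 2020: $103,000 + $20,810 + $31,480 = $155,290 (under)
March 2020–May 2020: $20,810 + $31,480 + $6,950 = $59,240 (under)
April 2020–June 2020: $31,480 + $6,950 + $89,180 = $127,610 (under)
May 2020–July 2020: $6,950 + $89,180 + $55,160 = $151,290 (under)
June 2020–August 2020: $89,180 + $55,160 + $4,910 = $149,250 (under)
July 2020–September 2020: $55,160 + $4,910 + $52,760 = $112,830 (under)
August 2020–October 2020: $4,910 + $52,760 + $2,230 = $59,900 (under)
September 2020–November 2020: $52,760 + $2,230 + $97,280 = $152,270 (under)
1 window exceeds the threshold.

1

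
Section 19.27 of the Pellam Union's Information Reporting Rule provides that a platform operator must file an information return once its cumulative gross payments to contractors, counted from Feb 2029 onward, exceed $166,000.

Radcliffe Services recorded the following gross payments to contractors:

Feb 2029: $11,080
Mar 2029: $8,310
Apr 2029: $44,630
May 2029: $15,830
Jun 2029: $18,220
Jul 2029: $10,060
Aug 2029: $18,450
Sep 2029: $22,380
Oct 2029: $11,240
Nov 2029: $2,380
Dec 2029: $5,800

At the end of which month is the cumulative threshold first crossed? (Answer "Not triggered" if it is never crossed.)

Through Feb 2029: $11,080
Through Mar 2029: $19,390
Through Apr 2029: $64,020
Through May 2029: $79,850
Through Jun 2029: $98,070
Through Jul 2029: $108,130
Through Aug 2029: $126,580
Through Sep 2029: $148,960
Through Oct 2029: $160,200
Through Nov 2029: $162,580
Through Dec 2029: $168,380 ← exceeds threshold

Dec 2029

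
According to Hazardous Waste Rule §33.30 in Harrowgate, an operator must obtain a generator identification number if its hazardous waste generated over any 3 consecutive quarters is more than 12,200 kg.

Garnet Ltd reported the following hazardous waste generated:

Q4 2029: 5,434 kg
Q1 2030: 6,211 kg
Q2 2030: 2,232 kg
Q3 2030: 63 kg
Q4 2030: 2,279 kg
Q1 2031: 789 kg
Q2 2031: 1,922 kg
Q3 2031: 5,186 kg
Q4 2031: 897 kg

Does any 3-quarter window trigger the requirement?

Q4 2029–Q2 2030: 5,434 kg + 6,211 kg + 2,232 kg = 13,877 kg (over)
Q1 2030–Q3 2030: 6,211 kg + 2,232 kg + 63 kg = 8,506 kg (under)
Q2 2030–Q4 2030: 2,232 kg + 63 kg + 2,279 kg = 4,574 kg (under)
Q3 2030–Q1 2031: 63 kg + 2,279 kg + 789 kg = 3,131 kg (under)
Q4 2030–Q2 2031: 2,279 kg + 789 kg + 1,922 kg = 4,990 kg (under)
Q1 2031–Q3 2031: 789 kg + 1,922 kg + 5,186 kg = 7,897 kg (under)
Q2 2031–Q4 2031: 1,922 kg + 5,186 kg + 897 kg = 8,005 kg (under)
At least one window exceeds 12,200 kg.

Yes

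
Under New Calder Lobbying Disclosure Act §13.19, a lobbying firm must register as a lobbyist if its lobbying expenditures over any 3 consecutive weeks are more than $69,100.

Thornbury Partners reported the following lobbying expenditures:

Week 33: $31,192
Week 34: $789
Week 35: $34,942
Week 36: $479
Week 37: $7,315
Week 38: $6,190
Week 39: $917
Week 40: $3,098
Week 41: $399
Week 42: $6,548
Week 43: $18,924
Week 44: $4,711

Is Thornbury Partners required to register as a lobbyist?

No

Week 33–Week 35: $31,192 + $789 + $34,942 = $66,923 (under)
Week 34–Week 36: $789 + $34,942 + $479 = $36,210 (under)
Week 35–Week 37: $34,942 + $479 + $7,315 = $42,736 (under)
Week 36–Week 38: $479 + $7,315 + $6,190 = $13,984 (under)
Week 37–Week 39: $7,315 + $6,190 + $917 = $14,422 (under)
Week 38–Week 40: $6,190 + $917 + $3,098 = $10,205 (under)
Week 39–Week 41: $917 + $3,098 + $399 = $4,414 (under)
Week 40–Week 42: $3,098 + $399 + $6,548 = $10,045 (under)
Week 41–Week 43: $399 + $6,548 + $18,924 = $25,871 (under)
Week 42–Week 44: $6,548 + $18,924 + $4,711 = $30,183 (under)
No window exceeds $69,100.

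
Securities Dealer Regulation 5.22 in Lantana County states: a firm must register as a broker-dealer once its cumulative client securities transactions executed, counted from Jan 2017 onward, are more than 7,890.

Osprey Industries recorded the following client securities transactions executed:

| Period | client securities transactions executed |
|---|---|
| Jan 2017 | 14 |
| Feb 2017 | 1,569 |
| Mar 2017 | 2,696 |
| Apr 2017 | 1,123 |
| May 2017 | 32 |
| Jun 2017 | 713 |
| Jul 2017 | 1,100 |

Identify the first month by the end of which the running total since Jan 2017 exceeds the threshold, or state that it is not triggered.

Through Jan 2017: 14
Through Feb 2017: 1,583
Through Mar 2017: 4,279
Through Apr 2017: 5,402
Through May 2017: 5,434
Through Jun 2017: 6,147
Through Jul 2017: 7,247
Final cumulative total 7,247 ≤ 7,890; the threshold is never exceeded.

Not triggered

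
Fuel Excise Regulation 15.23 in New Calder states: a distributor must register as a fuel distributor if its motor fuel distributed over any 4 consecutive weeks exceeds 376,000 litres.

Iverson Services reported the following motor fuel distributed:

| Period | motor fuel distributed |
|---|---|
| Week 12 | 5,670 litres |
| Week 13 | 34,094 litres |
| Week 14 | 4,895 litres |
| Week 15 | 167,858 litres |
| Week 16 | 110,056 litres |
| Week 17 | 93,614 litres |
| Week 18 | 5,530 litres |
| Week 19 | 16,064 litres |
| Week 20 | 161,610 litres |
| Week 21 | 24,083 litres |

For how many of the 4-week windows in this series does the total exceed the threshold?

Week 12–Week 15: 5,670 litres + 34,094 litres + 4,895 litres + 167,858 litres = 212,517 litres (under)
Week 13–Week 16: 34,094 litres + 4,895 litres + 167,858 litres + 110,056 litres = 316,903 litres (under)
Week 14–Week 17: 4,895 litres + 167,858 litres + 110,056 litres + 93,614 litres = 376,423 litres (over)
Week 15–Week 18: 167,858 litres + 110,056 litres + 93,614 litres + 5,530 litres = 377,058 litres (over)
Week 16–Week 19: 110,056 litres + 93,614 litres + 5,530 litres + 16,064 litres = 225,264 litres (under)
Week 17–Week 20: 93,614 litres + 5,530 litres + 16,064 litres + 161,610 litres = 276,818 litres (under)
Week 18–Week 21: 5,530 litres + 16,064 litres + 161,610 litres + 24,083 litres = 207,287 litres (under)
2 windows exceed the threshold.

2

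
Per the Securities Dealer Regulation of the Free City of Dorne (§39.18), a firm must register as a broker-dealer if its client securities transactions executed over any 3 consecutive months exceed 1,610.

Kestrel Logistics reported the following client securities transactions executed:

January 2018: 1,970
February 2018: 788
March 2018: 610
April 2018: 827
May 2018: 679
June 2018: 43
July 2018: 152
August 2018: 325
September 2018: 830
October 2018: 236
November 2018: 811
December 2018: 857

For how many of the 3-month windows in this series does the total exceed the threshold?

5

January 2018–March 2018: 1,970 + 788 + 610 = 3,368 (over)
February 2018–April 2018: 788 + 610 + 827 = 2,225 (over)
March 2018–May 2018: 610 + 827 + 679 = 2,116 (over)
April 2018–June 2018: 827 + 679 + 43 = 1,549 (under)
May 2018–July 2018: 679 + 43 + 152 = 874 (under)
June 2018–August 2018: 43 + 152 + 325 = 520 (under)
July 2018–September 2018: 152 + 325 + 830 = 1,307 (under)
August 2018–October 2018: 325 + 830 + 236 = 1,391 (under)
September 2018–November 2018: 830 + 236 + 811 = 1,877 (over)
October 2018–December 2018: 236 + 811 + 857 = 1,904 (over)
5 windows exceed the threshold.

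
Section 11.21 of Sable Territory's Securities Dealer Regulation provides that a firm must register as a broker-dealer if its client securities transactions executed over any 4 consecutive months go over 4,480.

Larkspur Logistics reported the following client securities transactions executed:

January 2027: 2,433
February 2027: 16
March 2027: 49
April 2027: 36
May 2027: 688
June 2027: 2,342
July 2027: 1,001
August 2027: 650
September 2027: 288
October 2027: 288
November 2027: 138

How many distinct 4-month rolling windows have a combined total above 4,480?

1

January 2027–April 2027: 2,433 + 16 + 49 + 36 = 2,534 (under)
February 2027–May 2027: 16 + 49 + 36 + 688 = 789 (under)
March 2027–June 2027: 49 + 36 + 688 + 2,342 = 3,115 (under)
April 2027–July 2027: 36 + 688 + 2,342 + 1,001 = 4,067 (under)
May 2027–August 2027: 688 + 2,342 + 1,001 + 650 = 4,681 (over)
June 2027–September 2027: 2,342 + 1,001 + 650 + 288 = 4,281 (under)
July 2027–October 2027: 1,001 + 650 + 288 + 288 = 2,227 (under)
August 2027–November 2027: 650 + 288 + 288 + 138 = 1,364 (under)
1 window exceeds the threshold.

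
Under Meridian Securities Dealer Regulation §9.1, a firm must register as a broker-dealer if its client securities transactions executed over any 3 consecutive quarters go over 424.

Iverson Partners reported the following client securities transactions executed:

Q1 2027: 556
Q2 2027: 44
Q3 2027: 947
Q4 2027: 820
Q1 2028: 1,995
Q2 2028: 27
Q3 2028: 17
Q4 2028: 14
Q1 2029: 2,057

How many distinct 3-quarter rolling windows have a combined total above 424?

6

Q1 2027–Q3 2027: 556 + 44 + 947 = 1,547 (over)
Q2 2027–Q4 2027: 44 + 947 + 820 = 1,811 (over)
Q3 2027–Q1 2028: 947 + 820 + 1,995 = 3,762 (over)
Q4 2027–Q2 2028: 820 + 1,995 + 27 = 2,842 (over)
Q1 2028–Q3 2028: 1,995 + 27 + 17 = 2,039 (over)
Q2 2028–Q4 2028: 27 + 17 + 14 = 58 (under)
Q3 2028–Q1 2029: 17 + 14 + 2,057 = 2,088 (over)
6 windows exceed the threshold.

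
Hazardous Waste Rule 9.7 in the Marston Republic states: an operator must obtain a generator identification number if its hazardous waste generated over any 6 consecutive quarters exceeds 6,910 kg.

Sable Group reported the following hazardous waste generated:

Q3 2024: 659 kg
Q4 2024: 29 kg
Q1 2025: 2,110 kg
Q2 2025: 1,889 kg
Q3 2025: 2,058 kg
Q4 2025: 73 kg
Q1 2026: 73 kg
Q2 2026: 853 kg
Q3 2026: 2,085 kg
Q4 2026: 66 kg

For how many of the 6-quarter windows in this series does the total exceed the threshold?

Q3 2024–Q4 2025: 659 kg + 29 kg + 2,110 kg + 1,889 kg + 2,058 kg + 73 kg = 6,818 kg (under)
Q4 2024–Q1 2026: 29 kg + 2,110 kg + 1,889 kg + 2,058 kg + 73 kg + 73 kg = 6,232 kg (under)
Q1 2025–Q2 2026: 2,110 kg + 1,889 kg + 2,058 kg + 73 kg + 73 kg + 853 kg = 7,056 kg (over)
Q2 2025–Q3 2026: 1,889 kg + 2,058 kg + 73 kg + 73 kg + 853 kg + 2,085 kg = 7,031 kg (over)
Q3 2025–Q4 2026: 2,058 kg + 73 kg + 73 kg + 853 kg + 2,085 kg + 66 kg = 5,208 kg (under)
2 windows exceed the threshold.

2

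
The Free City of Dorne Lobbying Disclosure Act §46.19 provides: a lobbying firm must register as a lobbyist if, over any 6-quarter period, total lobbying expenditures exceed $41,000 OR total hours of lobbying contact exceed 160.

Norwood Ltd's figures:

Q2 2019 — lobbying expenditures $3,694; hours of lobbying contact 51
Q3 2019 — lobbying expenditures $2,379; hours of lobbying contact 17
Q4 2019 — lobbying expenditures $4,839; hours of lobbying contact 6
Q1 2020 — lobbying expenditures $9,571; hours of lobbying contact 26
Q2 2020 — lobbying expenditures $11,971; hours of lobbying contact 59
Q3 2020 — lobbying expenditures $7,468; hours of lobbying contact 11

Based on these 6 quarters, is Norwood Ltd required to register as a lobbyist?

Yes

Total lobbying expenditures: $3,694 + $2,379 + $4,839 + $9,571 + $11,971 + $7,468 = $39,922 (≤ $41,000).
Total hours of lobbying contact: 51 + 17 + 6 + 26 + 59 + 11 = 170 (> 160).
The test is 'or': at least one threshold is exceeded.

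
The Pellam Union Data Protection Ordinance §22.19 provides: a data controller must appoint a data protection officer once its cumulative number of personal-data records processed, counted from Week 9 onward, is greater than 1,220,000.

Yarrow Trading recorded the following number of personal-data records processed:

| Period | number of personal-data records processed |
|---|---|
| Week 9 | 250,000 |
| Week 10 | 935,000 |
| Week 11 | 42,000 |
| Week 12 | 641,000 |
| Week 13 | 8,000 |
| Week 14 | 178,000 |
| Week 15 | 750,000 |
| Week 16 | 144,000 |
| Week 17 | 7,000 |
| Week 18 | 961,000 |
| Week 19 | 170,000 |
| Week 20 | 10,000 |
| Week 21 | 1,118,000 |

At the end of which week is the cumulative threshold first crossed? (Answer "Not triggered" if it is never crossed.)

Week 11

Through Week 9: 250,000
Through Week 10: 1,185,000
Through Week 11: 1,227,000 ← exceeds threshold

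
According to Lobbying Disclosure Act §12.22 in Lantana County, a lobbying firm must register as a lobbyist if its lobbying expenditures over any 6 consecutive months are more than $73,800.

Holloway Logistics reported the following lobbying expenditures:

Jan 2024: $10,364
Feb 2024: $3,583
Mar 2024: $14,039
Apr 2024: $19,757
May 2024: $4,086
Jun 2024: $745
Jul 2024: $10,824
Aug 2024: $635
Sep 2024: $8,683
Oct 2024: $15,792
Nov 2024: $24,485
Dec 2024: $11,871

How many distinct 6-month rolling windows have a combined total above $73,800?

0

Jan 2024–Jun 2024: $10,364 + $3,583 + $14,039 + $19,757 + $4,086 + $745 = $52,574 (under)
Feb 2024–Jul 2024: $3,583 + $14,039 + $19,757 + $4,086 + $745 + $10,824 = $53,034 (under)
Mar 2024–Aug 2024: $14,039 + $19,757 + $4,086 + $745 + $10,824 + $635 = $50,086 (under)
Apr 2024–Sep 2024: $19,757 + $4,086 + $745 + $10,824 + $635 + $8,683 = $44,730 (under)
May 2024–Oct 2024: $4,086 + $745 + $10,824 + $635 + $8,683 + $15,792 = $40,765 (under)
Jun 2024–Nov 2024: $745 + $10,824 + $635 + $8,683 + $15,792 + $24,485 = $61,164 (under)
Jul 2024–Dec 2024: $10,824 + $635 + $8,683 + $15,792 + $24,485 + $11,871 = $72,290 (under)
0 windows exceed the threshold.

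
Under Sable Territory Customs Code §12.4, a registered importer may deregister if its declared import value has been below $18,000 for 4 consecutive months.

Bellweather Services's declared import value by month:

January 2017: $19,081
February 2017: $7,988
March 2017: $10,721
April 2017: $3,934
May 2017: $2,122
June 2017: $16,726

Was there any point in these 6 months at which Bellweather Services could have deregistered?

Months below $18,000: February 2017, March 2017, April 2017, May 2017, June 2017.
Longest run of consecutive months below the threshold: 5.
5 ≥ 4, so Bellweather Services became eligible.

Yes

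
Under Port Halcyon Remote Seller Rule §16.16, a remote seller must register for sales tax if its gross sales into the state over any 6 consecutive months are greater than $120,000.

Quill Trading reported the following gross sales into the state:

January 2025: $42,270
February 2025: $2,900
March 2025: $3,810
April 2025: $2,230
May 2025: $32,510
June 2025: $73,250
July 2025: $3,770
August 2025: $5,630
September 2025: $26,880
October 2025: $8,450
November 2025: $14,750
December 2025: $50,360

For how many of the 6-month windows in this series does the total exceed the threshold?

January 2025–June 2025: $42,270 + $2,900 + $3,810 + $2,230 + $32,510 + $73,250 = $156,970 (over)
February 2025–July 2025: $2,900 + $3,810 + $2,230 + $32,510 + $73,250 + $3,770 = $118,470 (under)
March 2025–August 2025: $3,810 + $2,230 + $32,510 + $73,250 + $3,770 + $5,630 = $121,200 (over)
April 2025–September 2025: $2,230 + $32,510 + $73,250 + $3,770 + $5,630 + $26,880 = $144,270 (over)
May 2025–October 2025: $32,510 + $73,250 + $3,770 + $5,630 + $26,880 + $8,450 = $150,490 (over)
June 2025–November 2025: $73,250 + $3,770 + $5,630 + $26,880 + $8,450 + $14,750 = $132,730 (over)
July 2025–December 2025: $3,770 + $5,630 + $26,880 + $8,450 + $14,750 + $50,360 = $109,840 (under)
5 windows exceed the threshold.

5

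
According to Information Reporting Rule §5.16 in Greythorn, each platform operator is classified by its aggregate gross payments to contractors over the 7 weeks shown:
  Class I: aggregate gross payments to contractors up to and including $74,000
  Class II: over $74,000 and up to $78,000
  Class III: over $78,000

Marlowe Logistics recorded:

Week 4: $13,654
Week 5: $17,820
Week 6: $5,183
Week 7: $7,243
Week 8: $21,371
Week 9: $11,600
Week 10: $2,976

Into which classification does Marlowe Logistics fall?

Class III

Aggregate gross payments to contractors: $13,654 + $17,820 + $5,183 + $7,243 + $21,371 + $11,600 + $2,976 = $79,847.
$79,847 > $78,000, so Class III applies.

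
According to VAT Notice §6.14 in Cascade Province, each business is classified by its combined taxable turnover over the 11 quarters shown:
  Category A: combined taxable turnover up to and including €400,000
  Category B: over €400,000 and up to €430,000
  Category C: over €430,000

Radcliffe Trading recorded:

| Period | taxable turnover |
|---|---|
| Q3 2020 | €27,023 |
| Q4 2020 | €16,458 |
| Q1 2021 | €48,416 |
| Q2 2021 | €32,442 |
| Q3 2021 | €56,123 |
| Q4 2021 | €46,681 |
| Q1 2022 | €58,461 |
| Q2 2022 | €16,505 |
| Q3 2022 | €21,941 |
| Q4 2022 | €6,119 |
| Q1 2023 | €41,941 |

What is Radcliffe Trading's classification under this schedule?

Combined taxable turnover: €27,023 + €16,458 + €48,416 + €32,442 + €56,123 + €46,681 + €58,461 + €16,505 + €21,941 + €6,119 + €41,941 = €372,110.
€372,110 ≤ €400,000, so Category A applies.

Category A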